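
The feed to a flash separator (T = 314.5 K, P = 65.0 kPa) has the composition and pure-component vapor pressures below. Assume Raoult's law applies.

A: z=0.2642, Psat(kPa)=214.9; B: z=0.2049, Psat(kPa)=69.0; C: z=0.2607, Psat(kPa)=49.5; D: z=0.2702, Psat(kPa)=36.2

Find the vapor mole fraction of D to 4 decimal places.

Raoult's law: Kᵢ = Pᵢˢᵃᵗ/P = Pᵢˢᵃᵗ/65.0.
  K_A = 214.9/65.0 = 3.306154, K_B = 69.0/65.0 = 1.061538, K_C = 49.5/65.0 = 0.761538, K_D = 36.2/65.0 = 0.556923
Rachford–Rice: g(β) = Σ zᵢ(Kᵢ−1)/(1+β(Kᵢ−1)) = 0.
Check two-phase: ΣzᵢKᵢ = 1.4400 > 1 and Σzᵢ/Kᵢ = 1.1004 > 1, so g(0) = 0.4400 > 0 and g(1) = -0.1004 < 0.
Iterate (Newton) starting at β = 0.65:
  β = 0.6500: g = 0.01422, g' = -0.3511 → β = 0.6905
  β = 0.6905: g = 0.00021, g' = -0.3412 → β = 0.6911
Converged at β = 0.6911.
Compositions from xᵢ = zᵢ/(1+β(Kᵢ−1)), yᵢ = Kᵢxᵢ:
  A: x = 0.1019, y = 0.3368
  B: x = 0.1965, y = 0.2086
  C: x = 0.3121, y = 0.2377
  D: x = 0.3895, y = 0.2169

y_D = 0.2169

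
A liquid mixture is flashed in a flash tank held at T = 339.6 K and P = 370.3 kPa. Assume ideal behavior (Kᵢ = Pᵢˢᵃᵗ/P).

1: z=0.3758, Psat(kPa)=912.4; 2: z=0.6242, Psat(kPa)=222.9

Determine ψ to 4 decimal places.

ψ = 0.5177

Raoult's law: Kᵢ = Pᵢˢᵃᵗ/P = Pᵢˢᵃᵗ/370.3.
  K_1 = 912.4/370.3 = 2.463948, K_2 = 222.9/370.3 = 0.601944
Material balance + equilibrium reduce to Σ zᵢ(Kᵢ−1)/(1+ψ(Kᵢ−1)) = 0.
Feasibility: ΣzᵢKᵢ = 1.3017, Σzᵢ/Kᵢ = 1.1895 — both > 1, two phases present.
Binary case is linear: z₁(K₁−1)(1+ψ(K₂−1)) + z₂(K₂−1)(1+ψ(K₁−1)) = 0
⇒ ψ = [z₁(K₁−1)+z₂(K₂−1)] / [−(K₁−1)(K₂−1)] = 0.30169/0.58273 = 0.5177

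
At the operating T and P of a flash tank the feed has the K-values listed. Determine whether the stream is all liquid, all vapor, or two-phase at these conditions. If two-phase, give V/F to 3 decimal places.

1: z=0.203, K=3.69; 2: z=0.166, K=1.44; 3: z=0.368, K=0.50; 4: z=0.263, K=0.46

ΣzᵢKᵢ = 1.293; Σzᵢ/Kᵢ = 1.478.
Both exceed 1, so a two-phase solution exists.
Let ψ = V/F and solve Σ zᵢ(Kᵢ−1)/(1+ψ(Kᵢ−1)) = 0.
Newton iteration, ψ⁰ = 0.5:
  ψ = 0.500: g = -0.1471, g' = -0.596 → ψ = 0.253
  ψ = 0.253: g = 0.0154, g' = -0.769 → ψ = 0.273
  ψ = 0.273: g = 0.0003, g' = -0.743 → ψ = 0.274
Converged at ψ = 0.274.

two-phase, V/F = 0.274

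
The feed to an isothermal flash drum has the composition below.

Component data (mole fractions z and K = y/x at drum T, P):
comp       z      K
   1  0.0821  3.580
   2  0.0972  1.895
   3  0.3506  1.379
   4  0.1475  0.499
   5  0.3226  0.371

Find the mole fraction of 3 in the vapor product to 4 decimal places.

y_3 = 0.4428

Iterate (Newton) starting at V/F = 0.34:
  V/F = 0.3400: g = -0.04994, g' = -0.5007 → V/F = 0.2403
  V/F = 0.2403: g = 0.00110, g' = -0.5283 → V/F = 0.2423
Converged at V/F = 0.2423.
Compositions from xᵢ = zᵢ/(1+V/F(Kᵢ−1)), yᵢ = Kᵢxᵢ:
  1: x = 0.0505, y = 0.1808
  2: x = 0.0799, y = 0.1514
  3: x = 0.3211, y = 0.4428
  4: x = 0.1679, y = 0.0838
  5: x = 0.3806, y = 0.1412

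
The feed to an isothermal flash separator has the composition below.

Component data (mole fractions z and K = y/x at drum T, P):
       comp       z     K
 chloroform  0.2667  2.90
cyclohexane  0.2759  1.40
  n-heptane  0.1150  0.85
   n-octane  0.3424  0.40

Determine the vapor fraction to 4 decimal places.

ψ = 0.5738

Let ψ = V/F and solve Σ zᵢ(Kᵢ−1)/(1+ψ(Kᵢ−1)) = 0.
Feasibility: ΣzᵢKᵢ = 1.3944, Σzᵢ/Kᵢ = 1.2803 — both > 1, two phases present.
Newton–Raphson from ψ = 0.5:
  ψ = 0.5000: g = 0.03969, g' = -0.5384 → ψ = 0.5737
  ψ = 0.5737: g = 0.00005, g' = -0.5393 → ψ = 0.5738
Converged at ψ = 0.5738.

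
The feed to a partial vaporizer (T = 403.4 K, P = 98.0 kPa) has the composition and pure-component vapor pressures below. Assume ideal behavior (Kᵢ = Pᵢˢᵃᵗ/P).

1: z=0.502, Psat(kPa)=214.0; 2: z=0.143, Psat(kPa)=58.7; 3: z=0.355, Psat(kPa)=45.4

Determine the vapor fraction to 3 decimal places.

Raoult's law: Kᵢ = Pᵢˢᵃᵗ/P = Pᵢˢᵃᵗ/98.0.
  K_1 = 214.0/98.0 = 2.18367, K_2 = 58.7/98.0 = 0.59898, K_3 = 45.4/98.0 = 0.46327
Rachford–Rice: g(ψ) = Σ zᵢ(Kᵢ−1)/(1+ψ(Kᵢ−1)) = 0.
Feasibility: ΣzᵢKᵢ = 1.346, Σzᵢ/Kᵢ = 1.235 — both > 1, two phases present.
Newton iteration, ψ⁰ = 0.5:
  ψ = 0.500: g = 0.0411, g' = -0.505 → ψ = 0.581
  ψ = 0.581: g = 0.0002, g' = -0.502 → ψ = 0.582
Converged at ψ = 0.582.

ψ = 0.582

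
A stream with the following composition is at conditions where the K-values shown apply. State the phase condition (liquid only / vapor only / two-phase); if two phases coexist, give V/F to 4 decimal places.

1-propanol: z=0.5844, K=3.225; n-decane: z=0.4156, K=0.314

ΣzᵢKᵢ = 2.0152; Σzᵢ/Kᵢ = 1.5048.
Both exceed 1, so a two-phase solution exists.
Rachford–Rice: g(ψ) = Σ zᵢ(Kᵢ−1)/(1+ψ(Kᵢ−1)) = 0.
Binary case is linear: z₁(K₁−1)(1+ψ(K₂−1)) + z₂(K₂−1)(1+ψ(K₁−1)) = 0
⇒ ψ = [z₁(K₁−1)+z₂(K₂−1)] / [−(K₁−1)(K₂−1)] = 1.01519/1.52635 = 0.6651

two-phase, V/F = 0.6651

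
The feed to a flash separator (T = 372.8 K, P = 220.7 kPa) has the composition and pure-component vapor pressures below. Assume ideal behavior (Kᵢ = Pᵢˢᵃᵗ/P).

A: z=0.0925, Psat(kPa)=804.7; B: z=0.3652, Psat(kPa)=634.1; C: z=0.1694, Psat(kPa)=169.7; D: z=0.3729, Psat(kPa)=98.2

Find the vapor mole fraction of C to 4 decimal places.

Raoult's law: Kᵢ = Pᵢˢᵃᵗ/P = Pᵢˢᵃᵗ/220.7.
  K_A = 804.7/220.7 = 3.646126, K_B = 634.1/220.7 = 2.873131, K_C = 169.7/220.7 = 0.768917, K_D = 98.2/220.7 = 0.444948
Let β = V/F and solve Σ zᵢ(Kᵢ−1)/(1+β(Kᵢ−1)) = 0.
Feasibility: ΣzᵢKᵢ = 1.6827, Σzᵢ/Kᵢ = 1.2109 — both > 1, two phases present.
Iterate (Newton) starting at β = 0.66:
  β = 0.6600: g = 0.02219, g' = -0.6408 → β = 0.6946
  β = 0.6946: g = 0.00003, g' = -0.6395 → β = 0.6947
Converged at β = 0.6947.
Compositions from xᵢ = zᵢ/(1+β(Kᵢ−1)), yᵢ = Kᵢxᵢ:
  A: x = 0.0326, y = 0.1188
  B: x = 0.1587, y = 0.4560
  C: x = 0.2018, y = 0.1552
  D: x = 0.6069, y = 0.2700

y_C = 0.1552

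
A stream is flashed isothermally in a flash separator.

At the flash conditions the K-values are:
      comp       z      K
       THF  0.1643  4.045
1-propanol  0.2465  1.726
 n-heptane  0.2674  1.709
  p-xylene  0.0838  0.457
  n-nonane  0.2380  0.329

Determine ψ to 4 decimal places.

ψ = 0.7417

Material balance + equilibrium reduce to Σ zᵢ(Kᵢ−1)/(1+ψ(Kᵢ−1)) = 0.
g(0) = ΣzᵢKᵢ − 1 = 0.6636 and g(1) = 1 − Σzᵢ/Kᵢ = -0.2467, so a root lies in (0, 1).
Newton–Raphson from ψ = 0.57:
  ψ = 0.5700: g = 0.11997, g' = -0.6696 → ψ = 0.7492
  ψ = 0.7492: g = -0.00564, g' = -0.7568 → ψ = 0.7417
Converged at ψ = 0.7417.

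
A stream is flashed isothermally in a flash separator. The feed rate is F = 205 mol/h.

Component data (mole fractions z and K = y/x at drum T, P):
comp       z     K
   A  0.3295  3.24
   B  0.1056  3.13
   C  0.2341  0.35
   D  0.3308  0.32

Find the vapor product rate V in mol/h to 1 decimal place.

Rachford–Rice: g(β) = Σ zᵢ(Kᵢ−1)/(1+β(Kᵢ−1)) = 0.
Feasibility: ΣzᵢKᵢ = 1.5859, Σzᵢ/Kᵢ = 1.8380 — both > 1, two phases present.
Newton–Raphson from β = 0.56:
  β = 0.5600: g = -0.17256, g' = -1.0684 → β = 0.3985
  β = 0.3985: g = -0.00226, g' = -1.0697 → β = 0.3964
Converged at β = 0.3964.
Then V = β·F = 0.3964·205 = 81.3 mol/h and L = F − V = 123.7 mol/h.

V = 81.3 mol/h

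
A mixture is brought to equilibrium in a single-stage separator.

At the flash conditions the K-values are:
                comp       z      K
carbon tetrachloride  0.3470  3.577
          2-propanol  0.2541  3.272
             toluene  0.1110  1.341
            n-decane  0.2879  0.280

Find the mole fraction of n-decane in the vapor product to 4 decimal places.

Newton–Raphson from ψ = 0.5:
  ψ = 0.5000: g = 0.36947, g' = -1.1013 → ψ = 0.8355
  ψ = 0.8355: g = -0.00799, g' = -1.3359 → ψ = 0.8295
Converged at ψ = 0.8295.
Compositions from xᵢ = zᵢ/(1+ψ(Kᵢ−1)), yᵢ = Kᵢxᵢ:
  carbon tetrachloride: x = 0.1106, y = 0.3956
  2-propanol: x = 0.0881, y = 0.2882
  toluene: x = 0.0865, y = 0.1160
  n-decane: x = 0.7148, y = 0.2001

y_n-decane = 0.2001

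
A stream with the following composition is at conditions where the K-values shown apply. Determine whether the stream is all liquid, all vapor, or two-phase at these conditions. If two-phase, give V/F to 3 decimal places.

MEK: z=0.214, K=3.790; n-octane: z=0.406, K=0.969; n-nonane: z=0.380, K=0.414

ΣzᵢKᵢ = 1.362; Σzᵢ/Kᵢ = 1.393.
Both exceed 1, so a two-phase solution exists.
Material balance + equilibrium reduce to Σ zᵢ(Kᵢ−1)/(1+ψ(Kᵢ−1)) = 0.
Newton–Raphson from ψ = 0.52:
  ψ = 0.520: g = -0.0894, g' = -0.548 → ψ = 0.357
  ψ = 0.357: g = 0.0050, g' = -0.627 → ψ = 0.365
Converged at ψ = 0.365.

two-phase, V/F = 0.365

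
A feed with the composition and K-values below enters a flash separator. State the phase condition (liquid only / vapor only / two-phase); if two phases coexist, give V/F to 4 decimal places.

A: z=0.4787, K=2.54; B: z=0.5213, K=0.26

two-phase, V/F = 0.3084

ΣzᵢKᵢ = 1.3514; Σzᵢ/Kᵢ = 2.1935.
Both exceed 1, so a two-phase solution exists.
Rachford–Rice: g(ψ) = Σ zᵢ(Kᵢ−1)/(1+ψ(Kᵢ−1)) = 0.
Binary case is linear: z₁(K₁−1)(1+ψ(K₂−1)) + z₂(K₂−1)(1+ψ(K₁−1)) = 0
⇒ ψ = [z₁(K₁−1)+z₂(K₂−1)] / [−(K₁−1)(K₂−1)] = 0.35144/1.13960 = 0.3084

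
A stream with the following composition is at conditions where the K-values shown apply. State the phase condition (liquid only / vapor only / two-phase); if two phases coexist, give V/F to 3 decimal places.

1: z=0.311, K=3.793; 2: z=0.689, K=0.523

ΣzᵢKᵢ = 1.540; Σzᵢ/Kᵢ = 1.399.
Both exceed 1, so a two-phase solution exists.
Rachford–Rice: g(ψ) = Σ zᵢ(Kᵢ−1)/(1+ψ(Kᵢ−1)) = 0.
Binary case is linear: z₁(K₁−1)(1+ψ(K₂−1)) + z₂(K₂−1)(1+ψ(K₁−1)) = 0
⇒ ψ = [z₁(K₁−1)+z₂(K₂−1)] / [−(K₁−1)(K₂−1)] = 0.5400/1.3323 = 0.405

two-phase, V/F = 0.405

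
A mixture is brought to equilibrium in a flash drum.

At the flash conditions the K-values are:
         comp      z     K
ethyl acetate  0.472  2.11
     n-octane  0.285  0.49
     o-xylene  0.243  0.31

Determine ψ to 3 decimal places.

ψ = 0.316

Rachford–Rice: g(ψ) = Σ zᵢ(Kᵢ−1)/(1+ψ(Kᵢ−1)) = 0.
g(0) = ΣzᵢKᵢ − 1 = 0.211 and g(1) = 1 − Σzᵢ/Kᵢ = -0.589, so a root lies in (0, 1).
Newton–Raphson from ψ = 0.36:
  ψ = 0.360: g = -0.0268, g' = -0.613 → ψ = 0.316
Converged at ψ = 0.316.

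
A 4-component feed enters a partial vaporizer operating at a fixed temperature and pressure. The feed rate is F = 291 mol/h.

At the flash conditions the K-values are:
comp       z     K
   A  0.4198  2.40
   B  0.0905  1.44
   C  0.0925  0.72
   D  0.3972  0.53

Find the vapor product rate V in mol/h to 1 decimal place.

V = 215.2 mol/h

Let ψ = V/F and solve Σ zᵢ(Kᵢ−1)/(1+ψ(Kᵢ−1)) = 0.
Feasibility: ΣzᵢKᵢ = 1.4150, Σzᵢ/Kᵢ = 1.1157 — both > 1, two phases present.
Iterate (Newton) starting at ψ = 0.5:
  ψ = 0.5000: g = 0.10421, g' = -0.4562 → ψ = 0.7284
  ψ = 0.7284: g = 0.00473, g' = -0.4261 → ψ = 0.7395
Converged at ψ = 0.7395.
Then V = ψ·F = 0.7395·291 = 215.2 mol/h and L = F − V = 75.8 mol/h.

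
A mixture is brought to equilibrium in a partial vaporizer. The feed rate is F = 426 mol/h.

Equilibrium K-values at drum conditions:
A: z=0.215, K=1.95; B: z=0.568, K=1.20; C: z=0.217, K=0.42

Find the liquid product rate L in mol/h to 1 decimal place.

Rachford–Rice: g(β) = Σ zᵢ(Kᵢ−1)/(1+β(Kᵢ−1)) = 0.
Check two-phase: ΣzᵢKᵢ = 1.192 > 1 and Σzᵢ/Kᵢ = 1.100 > 1, so g(0) = 0.192 > 0 and g(1) = -0.100 < 0.
Newton–Raphson from β = 0.5:
  β = 0.500: g = 0.0645, g' = -0.253 → β = 0.755
  β = 0.755: g = -0.0063, g' = -0.314 → β = 0.735
Converged at β = 0.735.
Then V = β·F = 0.7348·426 = 313.0 mol/h and L = F − V = 113.0 mol/h.

L = 113.0 mol/h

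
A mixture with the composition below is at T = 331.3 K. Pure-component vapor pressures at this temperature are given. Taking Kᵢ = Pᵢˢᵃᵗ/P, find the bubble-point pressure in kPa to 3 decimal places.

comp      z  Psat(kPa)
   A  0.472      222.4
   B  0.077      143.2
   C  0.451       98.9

At the bubble point ψ → 0, so ΣzᵢKᵢ = 1 with Kᵢ = Pᵢˢᵃᵗ/P ⇒ P = ΣzᵢPᵢˢᵃᵗ.
P = 0.472·222.4 + 0.077·143.2 + 0.451·98.9 = 160.603 kPa

Pbub = 160.603 kPa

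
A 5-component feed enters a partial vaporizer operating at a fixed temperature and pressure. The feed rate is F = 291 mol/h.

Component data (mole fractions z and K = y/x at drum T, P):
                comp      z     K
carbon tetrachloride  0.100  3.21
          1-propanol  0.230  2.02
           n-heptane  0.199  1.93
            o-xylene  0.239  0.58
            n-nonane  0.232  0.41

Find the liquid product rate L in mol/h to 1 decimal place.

Newton iteration, ψ⁰ = 0.35:
  ψ = 0.350: g = 0.1469, g' = -0.569 → ψ = 0.608
  ψ = 0.608: g = 0.0090, g' = -0.523 → ψ = 0.625
Converged at ψ = 0.625.
Then V = ψ·F = 0.6253·291 = 182.0 mol/h and L = F − V = 109.0 mol/h.

L = 109.0 mol/h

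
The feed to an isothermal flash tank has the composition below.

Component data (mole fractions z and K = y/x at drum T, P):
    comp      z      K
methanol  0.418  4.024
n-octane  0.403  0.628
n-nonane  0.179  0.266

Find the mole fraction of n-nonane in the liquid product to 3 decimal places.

Newton iteration, V/F⁰ = 0.44:
  V/F = 0.440: g = 0.1691, g' = -0.994 → V/F = 0.610
  V/F = 0.610: g = 0.0124, g' = -0.882 → V/F = 0.624
Converged at V/F = 0.624.
Compositions from xᵢ = zᵢ/(1+V/F(Kᵢ−1)), yᵢ = Kᵢxᵢ:
  methanol: x = 0.145, y = 0.582
  n-octane: x = 0.525, y = 0.330
  n-nonane: x = 0.330, y = 0.088

x_n-nonane = 0.330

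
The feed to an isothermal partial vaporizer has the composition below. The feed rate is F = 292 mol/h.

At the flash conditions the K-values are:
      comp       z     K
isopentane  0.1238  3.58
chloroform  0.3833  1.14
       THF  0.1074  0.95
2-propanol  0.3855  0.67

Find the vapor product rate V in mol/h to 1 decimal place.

Rachford–Rice: g(V/F) = Σ zᵢ(Kᵢ−1)/(1+V/F(Kᵢ−1)) = 0.
Feasibility: ΣzᵢKᵢ = 1.2405, Σzᵢ/Kᵢ = 1.0592 — both > 1, two phases present.
Newton–Raphson from V/F = 0.5:
  V/F = 0.5000: g = 0.03177, g' = -0.2242 → V/F = 0.6417
  V/F = 0.6417: g = 0.00258, g' = -0.1910 → V/F = 0.6552
  V/F = 0.6552: g = 0.00002, g' = -0.1888 → V/F = 0.6553
Converged at V/F = 0.6553.
Then V = V/F·F = 0.6553·292 = 191.3 mol/h and L = F − V = 100.7 mol/h.

V = 191.3 mol/h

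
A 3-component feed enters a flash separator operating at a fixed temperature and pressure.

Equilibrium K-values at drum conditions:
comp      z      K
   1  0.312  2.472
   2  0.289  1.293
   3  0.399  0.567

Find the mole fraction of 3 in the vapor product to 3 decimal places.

y_3 = 0.357

Iterate (Newton) starting at ψ = 0.5:
  ψ = 0.500: g = 0.1179, g' = -0.365 → ψ = 0.823
  ψ = 0.823: g = 0.0075, g' = -0.335 → ψ = 0.845
Converged at ψ = 0.845.
Compositions from xᵢ = zᵢ/(1+ψ(Kᵢ−1)), yᵢ = Kᵢxᵢ:
  1: x = 0.139, y = 0.344
  2: x = 0.232, y = 0.300
  3: x = 0.629, y = 0.357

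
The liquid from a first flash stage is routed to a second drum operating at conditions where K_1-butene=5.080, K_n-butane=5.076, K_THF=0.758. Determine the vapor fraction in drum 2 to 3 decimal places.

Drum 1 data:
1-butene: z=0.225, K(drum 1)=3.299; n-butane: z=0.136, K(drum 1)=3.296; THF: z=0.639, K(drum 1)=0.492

V/F (drum 2) = 0.547

Drum 1:
Newton–Raphson from ψ₁ = 0.6:
  ψ₁ = 0.600: g = -0.1182, g' = -0.678 → ψ₁ = 0.426
  ψ₁ = 0.426: g = 0.0052, g' = -0.756 → ψ₁ = 0.433
Converged at ψ₁ = 0.433.
Drum-1 compositions:
  1-butene: x = 0.113, y = 0.372
  n-butane: x = 0.068, y = 0.225
  THF: x = 0.819, y = 0.403
Drum-2 feed = drum-1 liquid: z₂ = (0.1128, 0.0682, 0.8190).
Drum 2:
Newton iteration, ψ₂⁰ = 0.51:
  ψ₂ = 0.510: g = 0.0136, g' = -0.380 → ψ₂ = 0.546
  ψ₂ = 0.546: g = 0.0005, g' = -0.353 → ψ₂ = 0.547
Converged at ψ₂ = 0.547.
  1-butene: x = 0.035, y = 0.177
  n-butane: x = 0.021, y = 0.107
  THF: x = 0.944, y = 0.716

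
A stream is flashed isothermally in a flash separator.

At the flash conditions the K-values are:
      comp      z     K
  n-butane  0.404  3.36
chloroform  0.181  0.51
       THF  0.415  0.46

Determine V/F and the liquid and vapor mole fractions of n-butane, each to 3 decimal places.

V/F = 0.517, x_n-butane = 0.182, y_n-butane = 0.612

Rachford–Rice: g(V/F) = Σ zᵢ(Kᵢ−1)/(1+V/F(Kᵢ−1)) = 0.
Check two-phase: ΣzᵢKᵢ = 1.641 > 1 and Σzᵢ/Kᵢ = 1.377 > 1, so g(0) = 0.641 > 0 and g(1) = -0.377 < 0.
Newton iteration, V/F⁰ = 0.38:
  V/F = 0.380: g = 0.1117, g' = -0.883 → V/F = 0.507
  V/F = 0.507: g = 0.0078, g' = -0.773 → V/F = 0.517
Converged at V/F = 0.517.
Compositions from xᵢ = zᵢ/(1+V/F(Kᵢ−1)), yᵢ = Kᵢxᵢ:
  n-butane: x = 0.182, y = 0.612
  chloroform: x = 0.242, y = 0.124
  THF: x = 0.576, y = 0.265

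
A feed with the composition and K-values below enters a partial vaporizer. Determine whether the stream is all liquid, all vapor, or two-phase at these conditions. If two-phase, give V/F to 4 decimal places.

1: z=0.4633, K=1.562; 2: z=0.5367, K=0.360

all liquid

ΣzᵢKᵢ = 0.9169; Σzᵢ/Kᵢ = 1.7874.
Since ΣzᵢKᵢ < 1 the mixture is below its bubble point — single liquid phase.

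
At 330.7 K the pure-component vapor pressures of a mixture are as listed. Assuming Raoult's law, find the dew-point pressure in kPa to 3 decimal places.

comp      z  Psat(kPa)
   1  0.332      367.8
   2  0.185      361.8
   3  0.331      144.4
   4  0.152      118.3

At the dew point ψ → 1, so Σzᵢ/Kᵢ = 1 with Kᵢ = Pᵢˢᵃᵗ/P ⇒ 1/P = Σzᵢ/Pᵢˢᵃᵗ.
1/P = 0.332/367.8 + 0.185/361.8 + 0.331/144.4 + 0.152/118.3 = 0.004991 ⇒ P = 200.356 kPa

Pdew = 200.356 kPa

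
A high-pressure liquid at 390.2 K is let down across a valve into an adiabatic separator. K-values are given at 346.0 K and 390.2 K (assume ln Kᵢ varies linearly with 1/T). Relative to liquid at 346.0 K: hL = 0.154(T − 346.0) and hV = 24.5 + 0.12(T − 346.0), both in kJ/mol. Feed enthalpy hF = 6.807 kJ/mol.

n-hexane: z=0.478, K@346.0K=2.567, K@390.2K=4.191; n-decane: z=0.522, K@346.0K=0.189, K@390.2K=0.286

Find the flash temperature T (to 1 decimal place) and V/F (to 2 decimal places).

T = 347.5 K, V/F = 0.27

Adiabatic flash: solve Rachford–Rice at each trial T, then check hF = ψ·hV(T) + (1−ψ)·hL(T).
  T = 346.0 K: K = (2.567, 0.189), RR gives ψ = 0.256, H_out = 6.279 kJ/mol
  T = 390.2 K: K = (4.191, 0.286), RR gives ψ = 0.506, H_out = 18.441 kJ/mol
  T = 368.1 K: K = (3.329, 0.235), RR gives ψ = 0.401, H_out = 12.927 kJ/mol
  T = 357.1 K: K = (2.937, 0.212), RR gives ψ = 0.337, H_out = 9.835 kJ/mol
  T = 351.6 K: K = (2.750, 0.200), RR gives ψ = 0.299, H_out = 8.143 kJ/mol
  T = 348.8 K: K = (2.658, 0.195), RR gives ψ = 0.279, H_out = 7.231 kJ/mol
  T = 347.4 K: K = (2.612, 0.192), RR gives ψ = 0.268, H_out = 6.760 kJ/mol
Linear interpolation between T = 347.4 (H_out = 6.760) and T = 348.8 (H_out = 7.231) on hF = 6.807 gives T ≈ 347.5 K, at which ψ = 0.27.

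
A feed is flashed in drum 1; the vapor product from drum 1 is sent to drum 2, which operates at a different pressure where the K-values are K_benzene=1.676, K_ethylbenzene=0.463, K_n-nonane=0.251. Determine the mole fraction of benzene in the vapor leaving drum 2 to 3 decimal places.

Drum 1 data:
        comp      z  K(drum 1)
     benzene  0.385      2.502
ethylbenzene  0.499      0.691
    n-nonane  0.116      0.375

Drum 1:
Material balance + equilibrium reduce to Σ zᵢ(Kᵢ−1)/(1+ψ₁(Kᵢ−1)) = 0.
Check two-phase: ΣzᵢKᵢ = 1.352 > 1 and Σzᵢ/Kᵢ = 1.185 > 1, so g(0) = 0.352 > 0 and g(1) = -0.185 < 0.
Iterate (Newton) starting at ψ₁ = 0.5:
  ψ₁ = 0.500: g = 0.0424, g' = -0.446 → ψ₁ = 0.595
  ψ₁ = 0.595: g = 0.0009, g' = -0.429 → ψ₁ = 0.597
Converged at ψ₁ = 0.597.
Drum-1 compositions:
  benzene: x = 0.203, y = 0.508
  ethylbenzene: x = 0.612, y = 0.423
  n-nonane: x = 0.185, y = 0.069
Drum-2 feed = drum-1 vapor: z₂ = (0.5077, 0.4229, 0.0694).
Drum 2:
Rachford–Rice: g(ψ₂) = Σ zᵢ(Kᵢ−1)/(1+ψ₂(Kᵢ−1)) = 0.
Check two-phase: ΣzᵢKᵢ = 1.064 > 1 and Σzᵢ/Kᵢ = 1.493 > 1, so g(0) = 0.064 > 0 and g(1) = -0.493 < 0.
Iterate (Newton) starting at ψ₂ = 0.5:
  ψ₂ = 0.500: g = -0.1370, g' = -0.457 → ψ₂ = 0.200
  ψ₂ = 0.200: g = -0.0133, g' = -0.387 → ψ₂ = 0.166
Converged at ψ₂ = 0.166.
  benzene: x = 0.457, y = 0.765
  ethylbenzene: x = 0.464, y = 0.215
  n-nonane: x = 0.079, y = 0.020

y_benzene (drum 2) = 0.765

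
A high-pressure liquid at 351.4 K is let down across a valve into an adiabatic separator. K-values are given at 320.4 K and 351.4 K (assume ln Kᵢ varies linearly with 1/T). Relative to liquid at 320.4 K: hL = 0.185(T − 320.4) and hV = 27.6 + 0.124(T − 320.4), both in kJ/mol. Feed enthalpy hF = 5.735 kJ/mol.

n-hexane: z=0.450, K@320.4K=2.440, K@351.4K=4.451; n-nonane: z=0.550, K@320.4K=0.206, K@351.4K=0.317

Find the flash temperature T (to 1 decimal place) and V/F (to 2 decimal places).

Adiabatic flash: solve Rachford–Rice at each trial T, then check hF = ψ·hV(T) + (1−ψ)·hL(T).
  T = 320.4 K: K = (2.440, 0.206), RR gives ψ = 0.185, H_out = 5.101 kJ/mol
  T = 351.4 K: K = (4.451, 0.317), RR gives ψ = 0.499, H_out = 18.576 kJ/mol
  T = 335.9 K: K = (3.342, 0.258), RR gives ψ = 0.372, H_out = 12.774 kJ/mol
  T = 328.1 K: K = (2.863, 0.231), RR gives ψ = 0.290, H_out = 9.292 kJ/mol
  T = 324.2 K: K = (2.643, 0.218), RR gives ψ = 0.241, H_out = 7.293 kJ/mol
  T = 322.3 K: K = (2.540, 0.212), RR gives ψ = 0.214, H_out = 6.231 kJ/mol
Linear interpolation between T = 320.4 (H_out = 5.101) and T = 322.3 (H_out = 6.231) on hF = 5.735 gives T ≈ 321.5 K, at which ψ = 0.20.

T = 321.5 K, V/F = 0.20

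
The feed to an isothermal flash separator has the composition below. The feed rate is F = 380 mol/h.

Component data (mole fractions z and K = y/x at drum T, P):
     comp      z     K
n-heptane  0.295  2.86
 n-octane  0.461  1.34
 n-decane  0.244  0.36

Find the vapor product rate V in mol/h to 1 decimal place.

V = 318.2 mol/h

Material balance + equilibrium reduce to Σ zᵢ(Kᵢ−1)/(1+β(Kᵢ−1)) = 0.
g(0) = ΣzᵢKᵢ − 1 = 0.549 and g(1) = 1 − Σzᵢ/Kᵢ = -0.125, so a root lies in (0, 1).
Newton–Raphson from β = 0.42:
  β = 0.420: g = 0.2316, g' = -0.549 → β = 0.842
  β = 0.842: g = -0.0027, g' = -0.657 → β = 0.837
Converged at β = 0.837.
Then V = β·F = 0.8375·380 = 318.2 mol/h and L = F − V = 61.8 mol/h.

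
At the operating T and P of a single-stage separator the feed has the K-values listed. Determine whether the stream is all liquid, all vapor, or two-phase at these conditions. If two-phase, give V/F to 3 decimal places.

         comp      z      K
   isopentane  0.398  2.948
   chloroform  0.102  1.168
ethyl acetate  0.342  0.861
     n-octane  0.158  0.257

two-phase, V/F = 0.767

ΣzᵢKᵢ = 1.628; Σzᵢ/Kᵢ = 1.234.
Both exceed 1, so a two-phase solution exists.
Material balance + equilibrium reduce to Σ zᵢ(Kᵢ−1)/(1+ψ(Kᵢ−1)) = 0.
Newton–Raphson from ψ = 0.5:
  ψ = 0.500: g = 0.1707, g' = -0.618 → ψ = 0.776
  ψ = 0.776: g = -0.0067, g' = -0.736 → ψ = 0.767
Converged at ψ = 0.767.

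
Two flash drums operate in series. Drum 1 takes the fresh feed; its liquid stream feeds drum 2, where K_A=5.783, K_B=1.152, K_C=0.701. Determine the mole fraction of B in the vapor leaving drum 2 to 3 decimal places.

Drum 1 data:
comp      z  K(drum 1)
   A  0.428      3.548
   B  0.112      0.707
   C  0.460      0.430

y_B (drum 2) = 0.144

Drum 1:
Material balance + equilibrium reduce to Σ zᵢ(Kᵢ−1)/(1+ψ₁(Kᵢ−1)) = 0.
Check two-phase: ΣzᵢKᵢ = 1.796 > 1 and Σzᵢ/Kᵢ = 1.349 > 1, so g(0) = 0.796 > 0 and g(1) = -0.349 < 0.
Newton–Raphson from ψ₁ = 0.63:
  ψ₁ = 0.630: g = -0.0308, g' = -0.788 → ψ₁ = 0.591
Converged at ψ₁ = 0.591.
Drum-1 compositions:
  A: x = 0.171, y = 0.606
  B: x = 0.135, y = 0.096
  C: x = 0.694, y = 0.298
Drum-2 feed = drum-1 liquid: z₂ = (0.1708, 0.1355, 0.6938).
Drum 2:
Material balance + equilibrium reduce to Σ zᵢ(Kᵢ−1)/(1+ψ₂(Kᵢ−1)) = 0.
g(0) = ΣzᵢKᵢ − 1 = 0.630 and g(1) = 1 − Σzᵢ/Kᵢ = -0.137, so a root lies in (0, 1).
Iterate (Newton) starting at ψ₂ = 0.52:
  ψ₂ = 0.520: g = 0.0077, g' = -0.411 → ψ₂ = 0.539
Converged at ψ₂ = 0.539.
  A: x = 0.048, y = 0.276
  B: x = 0.125, y = 0.144
  C: x = 0.827, y = 0.580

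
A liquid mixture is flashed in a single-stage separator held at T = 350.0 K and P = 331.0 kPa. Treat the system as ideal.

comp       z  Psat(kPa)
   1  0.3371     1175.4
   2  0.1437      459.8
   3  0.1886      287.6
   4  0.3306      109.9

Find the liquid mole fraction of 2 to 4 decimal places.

x_2 = 0.1170

Raoult's law: Kᵢ = Pᵢˢᵃᵗ/P = Pᵢˢᵃᵗ/331.0.
  K_1 = 1175.4/331.0 = 3.551057, K_2 = 459.8/331.0 = 1.389124, K_3 = 287.6/331.0 = 0.868882, K_4 = 109.9/331.0 = 0.332024
Material balance + equilibrium reduce to Σ zᵢ(Kᵢ−1)/(1+β(Kᵢ−1)) = 0.
Feasibility: ΣzᵢKᵢ = 1.6703, Σzᵢ/Kᵢ = 1.4111 — both > 1, two phases present.
Newton iteration, β⁰ = 0.68:
  β = 0.6800: g = -0.07309, g' = -0.8061 → β = 0.5893
  β = 0.5893: g = -0.00200, g' = -0.7695 → β = 0.5867
Converged at β = 0.5867.
Compositions from xᵢ = zᵢ/(1+β(Kᵢ−1)), yᵢ = Kᵢxᵢ:
  1: x = 0.1350, y = 0.4794
  2: x = 0.1170, y = 0.1625
  3: x = 0.2043, y = 0.1775
  4: x = 0.5437, y = 0.1805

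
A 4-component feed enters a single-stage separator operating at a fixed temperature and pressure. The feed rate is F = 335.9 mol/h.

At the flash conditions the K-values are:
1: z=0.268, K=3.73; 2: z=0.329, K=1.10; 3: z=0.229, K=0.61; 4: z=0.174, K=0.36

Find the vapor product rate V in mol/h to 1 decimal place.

V = 208.4 mol/h

Rachford–Rice: g(ψ) = Σ zᵢ(Kᵢ−1)/(1+ψ(Kᵢ−1)) = 0.
Feasibility: ΣzᵢKᵢ = 1.564, Σzᵢ/Kᵢ = 1.230 — both > 1, two phases present.
Newton–Raphson from ψ = 0.62:
  ψ = 0.620: g = 0.0003, g' = -0.535 → ψ = 0.621
Converged at ψ = 0.621.
Then V = ψ·F = 0.6206·335.9 = 208.4 mol/h and L = F − V = 127.5 mol/h.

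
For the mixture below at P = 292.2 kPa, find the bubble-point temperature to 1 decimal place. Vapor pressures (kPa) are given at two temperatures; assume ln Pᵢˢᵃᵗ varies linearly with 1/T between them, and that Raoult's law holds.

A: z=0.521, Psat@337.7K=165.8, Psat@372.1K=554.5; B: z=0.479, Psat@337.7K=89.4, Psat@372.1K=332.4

T = 359.5 K

Bubble-point temperature: ΣzᵢPᵢˢᵃᵗ(T) = P. Interpolate ln Pᵢˢᵃᵗ = aᵢ + bᵢ/T.
  T = 337.7 K: ΣzᵢPᵢˢᵃᵗ = 129.20 kPa
  T = 372.1 K: ΣzᵢPᵢˢᵃᵗ = 448.11 kPa
  T = 354.9 K: ΣzᵢPᵢˢᵃᵗ = 247.90 kPa
  T = 363.5 K: ΣzᵢPᵢˢᵃᵗ = 335.62 kPa
  T = 359.2 K: ΣzᵢPᵢˢᵃᵗ = 288.96 kPa
  T = 361.4 K: ΣzᵢPᵢˢᵃᵗ = 312.10 kPa
Interpolating between 359.2 K and 361.4 K gives T ≈ 359.5 K.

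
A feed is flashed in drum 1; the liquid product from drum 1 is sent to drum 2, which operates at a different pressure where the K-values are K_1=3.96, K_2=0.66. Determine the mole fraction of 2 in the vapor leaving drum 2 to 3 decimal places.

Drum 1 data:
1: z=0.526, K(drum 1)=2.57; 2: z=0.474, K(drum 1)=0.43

y_2 (drum 2) = 0.592

Drum 1:
Material balance + equilibrium reduce to Σ zᵢ(Kᵢ−1)/(1+ψ₁(Kᵢ−1)) = 0.
Check two-phase: ΣzᵢKᵢ = 1.556 > 1 and Σzᵢ/Kᵢ = 1.307 > 1, so g(0) = 0.556 > 0 and g(1) = -0.307 < 0.
Newton iteration, ψ₁⁰ = 0.5:
  ψ₁ = 0.500: g = 0.0848, g' = -0.708 → ψ₁ = 0.620
  ψ₁ = 0.620: g = 0.0008, g' = -0.701 → ψ₁ = 0.621
Converged at ψ₁ = 0.621.
Drum-1 compositions:
  1: x = 0.266, y = 0.685
  2: x = 0.734, y = 0.315
Drum-2 feed = drum-1 liquid: z₂ = (0.2664, 0.7336).
Drum 2:
Material balance + equilibrium reduce to Σ zᵢ(Kᵢ−1)/(1+ψ₂(Kᵢ−1)) = 0.
Check two-phase: ΣzᵢKᵢ = 1.539 > 1 and Σzᵢ/Kᵢ = 1.179 > 1, so g(0) = 0.539 > 0 and g(1) = -0.179 < 0.
Iterate (Newton) starting at ψ₂ = 0.69:
  ψ₂ = 0.690: g = -0.0668, g' = -0.397 → ψ₂ = 0.522
  ψ₂ = 0.522: g = 0.0066, g' = -0.486 → ψ₂ = 0.535
  ψ₂ = 0.535: g = 0.0001, g' = -0.476 → ψ₂ = 0.536
Converged at ψ₂ = 0.536.
  1: x = 0.103, y = 0.408
  2: x = 0.897, y = 0.592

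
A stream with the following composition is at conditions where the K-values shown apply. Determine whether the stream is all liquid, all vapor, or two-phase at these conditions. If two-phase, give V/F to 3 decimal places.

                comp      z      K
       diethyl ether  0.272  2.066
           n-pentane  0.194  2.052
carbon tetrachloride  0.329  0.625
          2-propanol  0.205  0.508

ΣzᵢKᵢ = 1.270; Σzᵢ/Kᵢ = 1.156.
Both exceed 1, so a two-phase solution exists.
Material balance + equilibrium reduce to Σ zᵢ(Kᵢ−1)/(1+ψ(Kᵢ−1)) = 0.
Iterate (Newton) starting at ψ = 0.63:
  ψ = 0.630: g = -0.0115, g' = -0.372 → ψ = 0.599
Converged at ψ = 0.599.

two-phase, V/F = 0.599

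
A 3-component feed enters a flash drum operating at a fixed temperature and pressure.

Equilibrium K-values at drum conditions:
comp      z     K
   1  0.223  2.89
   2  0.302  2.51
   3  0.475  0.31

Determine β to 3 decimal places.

Rachford–Rice: g(β) = Σ zᵢ(Kᵢ−1)/(1+β(Kᵢ−1)) = 0.
Feasibility: ΣzᵢKᵢ = 1.550, Σzᵢ/Kᵢ = 1.730 — both > 1, two phases present.
Newton iteration, β⁰ = 0.59:
  β = 0.590: g = -0.1124, g' = -1.014 → β = 0.479
  β = 0.479: g = -0.0039, g' = -0.956 → β = 0.475
Converged at β = 0.475.

β = 0.475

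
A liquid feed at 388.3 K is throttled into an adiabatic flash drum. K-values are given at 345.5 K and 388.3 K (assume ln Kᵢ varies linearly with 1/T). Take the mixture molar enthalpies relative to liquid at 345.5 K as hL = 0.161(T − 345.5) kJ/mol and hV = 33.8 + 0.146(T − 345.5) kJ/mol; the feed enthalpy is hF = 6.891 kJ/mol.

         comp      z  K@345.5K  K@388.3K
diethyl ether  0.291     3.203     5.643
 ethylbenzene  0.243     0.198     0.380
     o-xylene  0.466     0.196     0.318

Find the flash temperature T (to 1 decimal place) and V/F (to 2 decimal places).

T = 359.4 K, V/F = 0.14

Adiabatic flash: solve Rachford–Rice at each trial T, then check hF = ψ·hV(T) + (1−ψ)·hL(T).
  T = 345.5 K: K = (3.203, 0.198, 0.196), RR gives ψ = 0.040, H_out = 1.366 kJ/mol
  T = 388.3 K: K = (5.643, 0.380, 0.318), RR gives ψ = 0.288, H_out = 16.424 kJ/mol
  T = 366.9 K: K = (4.322, 0.280, 0.253), RR gives ψ = 0.181, H_out = 9.505 kJ/mol
  T = 356.2 K: K = (3.738, 0.236, 0.224), RR gives ψ = 0.118, H_out = 5.691 kJ/mol
  T = 361.5 K: K = (4.021, 0.257, 0.238), RR gives ψ = 0.151, H_out = 7.628 kJ/mol
  T = 358.9 K: K = (3.880, 0.247, 0.231), RR gives ψ = 0.135, H_out = 6.691 kJ/mol
  T = 360.2 K: K = (3.950, 0.252, 0.234), RR gives ψ = 0.143, H_out = 7.162 kJ/mol
  T = 359.5 K: K = (3.912, 0.249, 0.233), RR gives ψ = 0.139, H_out = 6.909 kJ/mol
  T = 359.2 K: K = (3.896, 0.248, 0.232), RR gives ψ = 0.137, H_out = 6.800 kJ/mol
  T = 359.4 K: K = (3.907, 0.249, 0.232), RR gives ψ = 0.138, H_out = 6.873 kJ/mol
Linear interpolation between T = 359.4 (H_out = 6.873) and T = 359.5 (H_out = 6.909) on hF = 6.891 gives T ≈ 359.4 K, at which ψ = 0.14.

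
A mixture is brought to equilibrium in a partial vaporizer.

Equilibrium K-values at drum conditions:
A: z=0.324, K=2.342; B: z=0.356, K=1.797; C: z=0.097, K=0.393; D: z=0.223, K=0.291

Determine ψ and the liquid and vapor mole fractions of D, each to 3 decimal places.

ψ = 0.687, x_D = 0.435, y_D = 0.127

Let ψ = V/F and solve Σ zᵢ(Kᵢ−1)/(1+ψ(Kᵢ−1)) = 0.
g(0) = ΣzᵢKᵢ − 1 = 0.502 and g(1) = 1 − Σzᵢ/Kᵢ = -0.350, so a root lies in (0, 1).
Newton iteration, ψ⁰ = 0.65:
  ψ = 0.650: g = 0.0286, g' = -0.748 → ψ = 0.688
  ψ = 0.688: g = -0.0007, g' = -0.785 → ψ = 0.687
Converged at ψ = 0.687.
Compositions from xᵢ = zᵢ/(1+ψ(Kᵢ−1)), yᵢ = Kᵢxᵢ:
  A: x = 0.169, y = 0.395
  B: x = 0.230, y = 0.413
  C: x = 0.166, y = 0.065
  D: x = 0.435, y = 0.127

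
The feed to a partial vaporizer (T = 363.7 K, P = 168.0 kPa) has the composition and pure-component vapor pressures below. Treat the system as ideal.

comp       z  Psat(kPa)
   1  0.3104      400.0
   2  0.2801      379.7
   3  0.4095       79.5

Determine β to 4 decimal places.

Raoult's law: Kᵢ = Pᵢˢᵃᵗ/P = Pᵢˢᵃᵗ/168.0.
  K_1 = 400.0/168.0 = 2.380952, K_2 = 379.7/168.0 = 2.260119, K_3 = 79.5/168.0 = 0.473214
Newton iteration, β⁰ = 0.5:
  β = 0.5000: g = 0.17724, g' = -0.5840 → β = 0.8035
  β = 0.8035: g = 0.00452, g' = -0.5845 → β = 0.8113
  β = 0.8113: g = -0.00001, g' = -0.5870 → β = 0.8112
Converged at β = 0.8112.

β = 0.8112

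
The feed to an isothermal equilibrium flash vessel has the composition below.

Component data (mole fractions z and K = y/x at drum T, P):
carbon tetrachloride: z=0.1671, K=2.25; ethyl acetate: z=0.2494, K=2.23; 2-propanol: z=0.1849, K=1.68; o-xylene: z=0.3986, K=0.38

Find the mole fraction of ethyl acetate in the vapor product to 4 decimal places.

y_ethyl acetate = 0.3230

Rachford–Rice: g(ψ) = Σ zᵢ(Kᵢ−1)/(1+ψ(Kᵢ−1)) = 0.
Feasibility: ΣzᵢKᵢ = 1.3942, Σzᵢ/Kᵢ = 1.3451 — both > 1, two phases present.
Newton–Raphson from ψ = 0.64:
  ψ = 0.6400: g = -0.03441, g' = -0.6613 → ψ = 0.5880
  ψ = 0.5880: g = -0.00067, g' = -0.6369 → ψ = 0.5869
Converged at ψ = 0.5869.
Compositions from xᵢ = zᵢ/(1+ψ(Kᵢ−1)), yᵢ = Kᵢxᵢ:
  carbon tetrachloride: x = 0.0964, y = 0.2169
  ethyl acetate: x = 0.1448, y = 0.3230
  2-propanol: x = 0.1322, y = 0.2220
  o-xylene: x = 0.6266, y = 0.2381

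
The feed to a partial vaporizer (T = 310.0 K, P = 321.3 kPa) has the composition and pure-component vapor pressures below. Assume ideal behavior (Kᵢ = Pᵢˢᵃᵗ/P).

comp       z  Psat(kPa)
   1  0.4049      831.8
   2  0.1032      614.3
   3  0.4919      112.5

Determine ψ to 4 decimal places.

ψ = 0.4377

Raoult's law: Kᵢ = Pᵢˢᵃᵗ/P = Pᵢˢᵃᵗ/321.3.
  K_1 = 831.8/321.3 = 2.588858, K_2 = 614.3/321.3 = 1.911920, K_3 = 112.5/321.3 = 0.350140
Material balance + equilibrium reduce to Σ zᵢ(Kᵢ−1)/(1+ψ(Kᵢ−1)) = 0.
Check two-phase: ΣzᵢKᵢ = 1.4178 > 1 and Σzᵢ/Kᵢ = 1.6152 > 1, so g(0) = 0.4178 > 0 and g(1) = -0.6152 < 0.
Iterate (Newton) starting at ψ = 0.5:
  ψ = 0.5000: g = -0.05038, g' = -0.8138 → ψ = 0.4381
  ψ = 0.4381: g = -0.00035, g' = -0.8052 → ψ = 0.4377
Converged at ψ = 0.4377.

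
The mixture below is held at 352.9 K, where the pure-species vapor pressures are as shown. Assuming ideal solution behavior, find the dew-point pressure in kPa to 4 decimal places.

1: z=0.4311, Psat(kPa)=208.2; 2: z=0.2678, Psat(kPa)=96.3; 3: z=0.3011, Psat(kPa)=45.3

At the dew point ψ → 1, so Σzᵢ/Kᵢ = 1 with Kᵢ = Pᵢˢᵃᵗ/P ⇒ 1/P = Σzᵢ/Pᵢˢᵃᵗ.
1/P = 0.4311/208.2 + 0.2678/96.3 + 0.3011/45.3 = 0.0114983 ⇒ P = 86.9694 kPa

Pdew = 86.9694 kPa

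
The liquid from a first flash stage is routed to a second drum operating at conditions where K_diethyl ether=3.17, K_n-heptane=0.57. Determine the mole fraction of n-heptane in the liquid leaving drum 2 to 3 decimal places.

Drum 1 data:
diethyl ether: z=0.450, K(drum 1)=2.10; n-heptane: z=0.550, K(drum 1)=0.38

Drum 1:
Material balance + equilibrium reduce to Σ zᵢ(Kᵢ−1)/(1+ψ₁(Kᵢ−1)) = 0.
g(0) = ΣzᵢKᵢ − 1 = 0.154 and g(1) = 1 − Σzᵢ/Kᵢ = -0.662, so a root lies in (0, 1).
Binary case is linear: z₁(K₁−1)(1+ψ₁(K₂−1)) + z₂(K₂−1)(1+ψ₁(K₁−1)) = 0
⇒ ψ₁ = [z₁(K₁−1)+z₂(K₂−1)] / [−(K₁−1)(K₂−1)] = 0.1540/0.6820 = 0.226
Drum-1 compositions:
  diethyl ether: x = 0.360, y = 0.757
  n-heptane: x = 0.640, y = 0.243
Drum-2 feed = drum-1 liquid: z₂ = (0.3605, 0.6395).
Drum 2:
Rachford–Rice: g(ψ₂) = Σ zᵢ(Kᵢ−1)/(1+ψ₂(Kᵢ−1)) = 0.
Check two-phase: ΣzᵢKᵢ = 1.507 > 1 and Σzᵢ/Kᵢ = 1.236 > 1, so g(0) = 0.507 > 0 and g(1) = -0.236 < 0.
Newton–Raphson from ψ₂ = 0.5:
  ψ₂ = 0.500: g = 0.0248, g' = -0.582 → ψ₂ = 0.543
  ψ₂ = 0.543: g = 0.0005, g' = -0.559 → ψ₂ = 0.544
Converged at ψ₂ = 0.544.
  diethyl ether: x = 0.165, y = 0.524
  n-heptane: x = 0.835, y = 0.476

x_n-heptane (drum 2) = 0.835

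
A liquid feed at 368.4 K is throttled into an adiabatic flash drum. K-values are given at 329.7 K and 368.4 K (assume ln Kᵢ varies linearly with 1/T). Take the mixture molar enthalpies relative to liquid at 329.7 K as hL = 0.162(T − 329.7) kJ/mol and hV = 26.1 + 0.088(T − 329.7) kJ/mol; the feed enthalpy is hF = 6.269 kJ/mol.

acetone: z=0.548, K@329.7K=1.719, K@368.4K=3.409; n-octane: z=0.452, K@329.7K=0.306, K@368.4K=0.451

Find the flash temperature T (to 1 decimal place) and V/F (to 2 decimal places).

T = 331.8 K, V/F = 0.23

Adiabatic flash: solve Rachford–Rice at each trial T, then check hF = ψ·hV(T) + (1−ψ)·hL(T).
  T = 329.7 K: K = (1.719, 0.306), RR gives ψ = 0.161, H_out = 4.201 kJ/mol
  T = 368.4 K: K = (3.409, 0.451), RR gives ψ = 0.811, H_out = 25.103 kJ/mol
  T = 349.0 K: K = (2.465, 0.375), RR gives ψ = 0.569, H_out = 17.158 kJ/mol
  T = 339.4 K: K = (2.071, 0.340), RR gives ψ = 0.408, H_out = 11.936 kJ/mol
  T = 334.5 K: K = (1.888, 0.323), RR gives ψ = 0.300, H_out = 8.495 kJ/mol
  T = 332.1 K: K = (1.802, 0.314), RR gives ψ = 0.235, H_out = 6.493 kJ/mol
  T = 330.9 K: K = (1.760, 0.310), RR gives ψ = 0.200, H_out = 5.389 kJ/mol
  T = 331.5 K: K = (1.781, 0.312), RR gives ψ = 0.218, H_out = 5.951 kJ/mol
  T = 331.8 K: K = (1.791, 0.313), RR gives ψ = 0.227, H_out = 6.224 kJ/mol
  T = 332.0 K: K = (1.798, 0.314), RR gives ψ = 0.233, H_out = 6.404 kJ/mol
  T = 331.9 K: K = (1.795, 0.314), RR gives ψ = 0.230, H_out = 6.315 kJ/mol
Linear interpolation between T = 331.8 (H_out = 6.224) and T = 331.9 (H_out = 6.315) on hF = 6.269 gives T ≈ 331.8 K, at which ψ = 0.23.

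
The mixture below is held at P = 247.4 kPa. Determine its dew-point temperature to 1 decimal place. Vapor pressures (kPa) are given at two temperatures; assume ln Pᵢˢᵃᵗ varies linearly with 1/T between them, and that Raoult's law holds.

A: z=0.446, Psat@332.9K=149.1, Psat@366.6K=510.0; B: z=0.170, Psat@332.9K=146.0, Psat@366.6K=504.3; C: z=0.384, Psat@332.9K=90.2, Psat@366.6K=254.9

Dew-point temperature: Σzᵢ·P/Pᵢˢᵃᵗ(T) = 1. Interpolate ln Pᵢˢᵃᵗ = aᵢ + bᵢ/T.
  T = 332.9 K: ΣzᵢP/Pᵢˢᵃᵗ = 2.0813
  T = 366.6 K: ΣzᵢP/Pᵢˢᵃᵗ = 0.6725
  T = 349.8 K: ΣzᵢP/Pᵢˢᵃᵗ = 1.1480
  T = 358.2 K: ΣzᵢP/Pᵢˢᵃᵗ = 0.8729
  T = 354.0 K: ΣzᵢP/Pᵢˢᵃᵗ = 0.9994
  T = 351.9 K: ΣzᵢP/Pᵢˢᵃᵗ = 1.0707
Interpolating between 351.9 K and 354.0 K gives T ≈ 354.0 K.

T = 354.0 K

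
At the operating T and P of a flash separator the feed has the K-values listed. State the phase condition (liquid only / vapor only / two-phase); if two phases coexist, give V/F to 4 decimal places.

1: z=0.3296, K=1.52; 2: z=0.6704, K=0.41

liquid only

ΣzᵢKᵢ = 0.7759; Σzᵢ/Kᵢ = 1.8520.
Since ΣzᵢKᵢ < 1 the mixture is below its bubble point — single liquid phase.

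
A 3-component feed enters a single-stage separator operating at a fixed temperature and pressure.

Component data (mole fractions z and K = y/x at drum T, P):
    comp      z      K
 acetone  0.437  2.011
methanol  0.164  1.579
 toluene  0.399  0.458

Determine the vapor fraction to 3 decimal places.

Let ψ = V/F and solve Σ zᵢ(Kᵢ−1)/(1+ψ(Kᵢ−1)) = 0.
g(0) = ΣzᵢKᵢ − 1 = 0.321 and g(1) = 1 − Σzᵢ/Kᵢ = -0.192, so a root lies in (0, 1).
Newton iteration, ψ⁰ = 0.5:
  ψ = 0.500: g = 0.0704, g' = -0.451 → ψ = 0.656
  ψ = 0.656: g = -0.0013, g' = -0.473 → ψ = 0.654
Converged at ψ = 0.654.

ψ = 0.654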